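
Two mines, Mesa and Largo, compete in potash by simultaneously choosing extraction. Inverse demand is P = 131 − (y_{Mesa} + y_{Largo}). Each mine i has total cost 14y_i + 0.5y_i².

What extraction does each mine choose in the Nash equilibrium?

29.25

Mine Mesa's profit: π = y_{Mesa}(131 − (y_{Mesa} + y_{Largo})) − 14y_{Mesa} − 0.5y_{Mesa}².
∂π/∂y_{Mesa} = 117 − 3y_{Mesa} − y_{Largo} = 0, so y_{Mesa} = 39 − (1/3)y_{Largo}.
By symmetry y_{Largo} = y_{Mesa}; substituting into the reaction function, (4/3)y_{Mesa} = 39 and y_{Mesa} = 29.25.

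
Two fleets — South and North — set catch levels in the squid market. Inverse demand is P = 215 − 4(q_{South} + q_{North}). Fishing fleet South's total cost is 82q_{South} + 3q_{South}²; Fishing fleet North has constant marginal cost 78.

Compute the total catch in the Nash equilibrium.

19.8125

Fishing fleet South's profit: π = q_{South}(215 − 4(q_{South} + q_{North})) − 82q_{South} − 3q_{South}².
∂π/∂q_{South} = 133 − 14q_{South} − 4q_{North} = 0, so q_{South} = 9.5 − (2/7)q_{North}.
For North: ∂π/∂q_{North} = 137 − 8q_{North} − 4q_{South} = 0 ⇒ q_{North} = 17.125 − 0.5q_{South}.
Solving the two reaction functions simultaneously: (1 − (−2/7)(−0.5))q_{South} = 9.5 − (2/7)·17.125, so (6/7)q_{South} = 129/28 and q_{South} = 5.375.
Then q_{North} = 17.125 − 0.5·5.375 = 14.4375.
Total catch: 5.375 + 14.4375 = 19.8125.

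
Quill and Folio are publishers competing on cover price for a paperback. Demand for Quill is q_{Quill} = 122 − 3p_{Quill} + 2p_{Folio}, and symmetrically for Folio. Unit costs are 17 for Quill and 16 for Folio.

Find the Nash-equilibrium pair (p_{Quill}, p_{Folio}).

43.0625, 42.6875

Quill's profit: π = (p_{Quill} − 17)(122 − 3p_{Quill} + 2p_{Folio}).
∂π/∂p_{Quill} = 173 − 6p_{Quill} + 2p_{Folio} = 0 ⇒ p_{Quill} = 173/6 + (1/3)p_{Folio}.
Similarly p_{Folio} = 85/3 + (1/3)p_{Quill}.
Plugging p_{Folio} into Quill's best response: p_{Quill} = 173/6 + (1/3)(85/3 + (1/3)p_{Quill}) ⇒ (8/9)p_{Quill} = 689/18, so p_{Quill} = 43.0625.
Then p_{Folio} = 85/3 + (1/3)·43.0625 = 42.6875.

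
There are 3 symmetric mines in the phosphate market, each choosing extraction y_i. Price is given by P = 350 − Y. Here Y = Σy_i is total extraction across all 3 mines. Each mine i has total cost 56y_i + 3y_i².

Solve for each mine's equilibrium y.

29.4

A representative mine's profit is π_i = y_i(350 − Y) − 56y_i − 3y_i², with Y = y_i + Σ_{j≠i} y_j.
First-order condition: 294 − 8y_i − Σ_{j≠i} y_j = 0.
In a symmetric equilibrium every mine chooses the same y, so Σ_{j≠i} y_j = 2y. The condition becomes 294 − 10y = 0, giving y = 294/10 = 29.4.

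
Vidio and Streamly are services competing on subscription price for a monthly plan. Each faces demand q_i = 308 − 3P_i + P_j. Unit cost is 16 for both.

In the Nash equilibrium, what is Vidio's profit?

9141.12

Vidio's profit: π = (P_{Vidio} − 16)(308 − 3P_{Vidio} + P_{Streamly}).
∂π/∂P_{Vidio} = 356 − 6P_{Vidio} + P_{Streamly} = 0 ⇒ P_{Vidio} = 178/3 + (1/6)P_{Streamly}.
By symmetry P_{Streamly} = P_{Vidio}; substituting into the reaction function, (5/6)P_{Vidio} = 178/3 and P_{Vidio} = 71.2.
q_{Vidio} = 308 − 3·71.2 + 71.2 = 165.6.
Profit = (71.2 − 16)·165.6 = 9141.12.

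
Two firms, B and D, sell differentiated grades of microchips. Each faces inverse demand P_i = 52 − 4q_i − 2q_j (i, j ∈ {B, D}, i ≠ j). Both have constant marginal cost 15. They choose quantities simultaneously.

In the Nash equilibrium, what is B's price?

29.8

Firm B's profit: π = q_B(52 − 4q_B − 2q_D) − 15q_B.
∂π/∂q_B = 37 − 8q_B − 2q_D = 0 ⇒ q_B = 4.625 − 0.25q_D.
The game is symmetric, so in equilibrium q_D = q_B: the reaction function gives 1.25q_B = 4.625, hence q_B = 3.7.
P_B = 52 − 4·3.7 − 2·3.7 = 29.8.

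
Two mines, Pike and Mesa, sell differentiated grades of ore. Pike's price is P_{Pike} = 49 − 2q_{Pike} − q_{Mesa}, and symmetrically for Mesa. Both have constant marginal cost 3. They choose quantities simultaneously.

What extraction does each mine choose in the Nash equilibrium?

Mine Pike's profit: π = q_{Pike}(49 − 2q_{Pike} − q_{Mesa}) − 3q_{Pike}.
∂π/∂q_{Pike} = 46 − 4q_{Pike} − q_{Mesa} = 0 ⇒ q_{Pike} = 11.5 − 0.25q_{Mesa}.
The game is symmetric, so in equilibrium q_{Mesa} = q_{Pike}: the reaction function gives 1.25q_{Pike} = 11.5, hence q_{Pike} = 9.2.

9.2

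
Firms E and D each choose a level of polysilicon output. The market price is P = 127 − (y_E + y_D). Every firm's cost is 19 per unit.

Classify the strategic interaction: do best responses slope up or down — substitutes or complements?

strategic substitutes

Firm E's profit: π = y_E(127 − (y_E + y_D)) − 19y_E.
∂π/∂y_E = 108 − 2y_E − y_D = 0, so y_E = 54 − 0.5y_D.
The best-response slope dy_E/dy_D = −0.5 < 0: the reaction function is downward-sloping, so the choices are strategic substitutes.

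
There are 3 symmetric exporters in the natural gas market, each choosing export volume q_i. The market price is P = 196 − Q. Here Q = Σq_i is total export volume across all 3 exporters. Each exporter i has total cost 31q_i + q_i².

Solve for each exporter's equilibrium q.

A representative exporter's profit is π_i = q_i(196 − Q) − 31q_i − q_i², with Q = q_i + Σ_{j≠i} q_j.
First-order condition: 165 − 4q_i − Σ_{j≠i} q_j = 0.
In a symmetric equilibrium every exporter chooses the same q, so Σ_{j≠i} q_j = 2q. The condition becomes 165 − 6q = 0, giving q = 165/6 = 27.5.

27.5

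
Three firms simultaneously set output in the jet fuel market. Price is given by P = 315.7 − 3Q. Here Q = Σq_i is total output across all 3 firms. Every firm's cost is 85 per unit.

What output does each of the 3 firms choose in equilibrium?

A representative firm's profit is π_i = q_i(315.7 − 3Q) − 85q_i, with Q = q_i + Σ_{j≠i} q_j.
First-order condition: 230.7 − 6q_i − 3Σ_{j≠i} q_j = 0.
With identical firms, set every q_j = q: then 230.7 − 6q − 6q = 0, i.e. q = 230.7/12 = 19.225.

19.225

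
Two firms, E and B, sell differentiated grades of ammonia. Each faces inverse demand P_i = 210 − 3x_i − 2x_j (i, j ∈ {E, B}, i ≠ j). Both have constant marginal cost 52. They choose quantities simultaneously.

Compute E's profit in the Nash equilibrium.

1170.1875

Firm E's profit: π = x_E(210 − 3x_E − 2x_B) − 52x_E.
∂π/∂x_E = 158 − 6x_E − 2x_B = 0 ⇒ x_E = 79/3 − (1/3)x_B.
The game is symmetric, so in equilibrium x_B = x_E: the reaction function gives (4/3)x_E = 79/3, hence x_E = 19.75.
P_E = 210 − 3·19.75 − 2·19.75 = 111.25.
Profit = (111.25 − 52)·19.75 = 1170.1875.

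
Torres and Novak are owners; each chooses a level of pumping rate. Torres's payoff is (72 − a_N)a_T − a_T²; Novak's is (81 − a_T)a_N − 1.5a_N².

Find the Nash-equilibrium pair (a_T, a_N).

27, 18

Expanding Torres's payoff: 72a_T − a_Na_T − a_T².
∂π/∂a_T = 72 − a_N − 2a_T = 0, so a_T = 36 − 0.5a_N.
Likewise for Novak: a_N = 27 − (1/3)a_T.
Substituting the second reaction function into the first: a_T = 36 − 0.5(27 − (1/3)a_T), which gives (5/6)a_T = 22.5 ⇒ a_T = 27.
Then a_N = 27 − (1/3)·27 = 18.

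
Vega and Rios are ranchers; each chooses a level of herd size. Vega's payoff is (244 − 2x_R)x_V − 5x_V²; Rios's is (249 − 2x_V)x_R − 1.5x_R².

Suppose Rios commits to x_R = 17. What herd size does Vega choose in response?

Expanding Vega's payoff: 244x_V − 2x_Rx_V − 5x_V².
∂π/∂x_V = 244 − 2x_R − 10x_V = 0, so x_V = 24.4 − 0.2x_R.
At x_R = 17: x_V = 24.4 − 0.2·17 = 21.

21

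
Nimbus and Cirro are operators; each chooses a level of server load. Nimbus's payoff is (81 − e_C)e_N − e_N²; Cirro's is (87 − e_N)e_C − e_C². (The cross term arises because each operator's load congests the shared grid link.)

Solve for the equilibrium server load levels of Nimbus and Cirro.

25, 31

Expanding Nimbus's payoff: 81e_N − e_Ce_N − e_N².
∂π/∂e_N = 81 − e_C − 2e_N = 0, so e_N = 40.5 − 0.5e_C.
Likewise for Cirro: e_C = 43.5 − 0.5e_N.
Plugging e_C into Nimbus's best response: e_N = 40.5 − 0.5(43.5 − 0.5e_N) ⇒ 0.75e_N = 18.75, so e_N = 25.
Then e_C = 43.5 − 0.5·25 = 31.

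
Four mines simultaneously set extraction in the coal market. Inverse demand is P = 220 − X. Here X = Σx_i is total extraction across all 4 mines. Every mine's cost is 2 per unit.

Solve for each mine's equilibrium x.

A representative mine's profit is π_i = x_i(220 − X) − 2x_i, with X = x_i + Σ_{j≠i} x_j.
First-order condition: 218 − 2x_i − Σ_{j≠i} x_j = 0.
In a symmetric equilibrium every mine chooses the same x, so Σ_{j≠i} x_j = 3x. The condition becomes 218 − 5x = 0, giving x = 218/5 = 43.6.

43.6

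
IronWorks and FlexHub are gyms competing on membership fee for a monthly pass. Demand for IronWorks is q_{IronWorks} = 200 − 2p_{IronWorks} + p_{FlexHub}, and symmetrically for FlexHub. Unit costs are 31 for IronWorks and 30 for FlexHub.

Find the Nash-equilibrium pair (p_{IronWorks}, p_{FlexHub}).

IronWorks's profit: π = (p_{IronWorks} − 31)(200 − 2p_{IronWorks} + p_{FlexHub}).
∂π/∂p_{IronWorks} = 262 − 4p_{IronWorks} + p_{FlexHub} = 0 ⇒ p_{IronWorks} = 65.5 + 0.25p_{FlexHub}.
Similarly p_{FlexHub} = 65 + 0.25p_{IronWorks}.
Solving the two reaction functions simultaneously: (1 − (0.25)(0.25))p_{IronWorks} = 65.5 + 0.25·65, so 0.9375p_{IronWorks} = 81.75 and p_{IronWorks} = 87.2.
Then p_{FlexHub} = 65 + 0.25·87.2 = 86.8.

87.2, 86.8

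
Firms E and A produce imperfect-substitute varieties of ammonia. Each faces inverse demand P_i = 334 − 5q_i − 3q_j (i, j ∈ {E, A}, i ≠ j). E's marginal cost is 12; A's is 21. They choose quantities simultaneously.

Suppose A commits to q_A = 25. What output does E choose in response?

Firm E's profit: π = q_E(334 − 5q_E − 3q_A) − 12q_E.
∂π/∂q_E = 322 − 10q_E − 3q_A = 0 ⇒ q_E = 32.2 − 0.3q_A.
At q_A = 25: q_E = 32.2 − 0.3·25 = 24.7.

24.7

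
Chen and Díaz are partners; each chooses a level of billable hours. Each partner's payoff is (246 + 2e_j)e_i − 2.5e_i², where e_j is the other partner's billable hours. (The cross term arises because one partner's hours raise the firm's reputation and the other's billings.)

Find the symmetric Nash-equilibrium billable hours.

Chen's payoff is (246 + 2e_D)e_C − 2.5e_C².
∂π/∂e_C = 246 + 2e_D − 5e_C = 0, so e_C = 49.2 + 0.4e_D.
Setting e_C = e_D in the reaction function: e_C = 49.2 + 0.4e_C, so e_C = 49.2 / 0.6 = 82.

82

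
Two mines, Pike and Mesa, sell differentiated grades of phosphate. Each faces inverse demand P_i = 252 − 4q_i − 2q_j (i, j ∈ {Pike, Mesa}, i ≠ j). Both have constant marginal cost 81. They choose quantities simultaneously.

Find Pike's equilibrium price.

149.4

Mine Pike's profit: π = q_{Pike}(252 − 4q_{Pike} − 2q_{Mesa}) − 81q_{Pike}.
∂π/∂q_{Pike} = 171 − 8q_{Pike} − 2q_{Mesa} = 0 ⇒ q_{Pike} = 21.375 − 0.25q_{Mesa}.
Setting q_{Pike} = q_{Mesa} in the reaction function: q_{Pike} = 21.375 − 0.25q_{Pike}, so q_{Pike} = 21.375 / 1.25 = 17.1.
P_{Pike} = 252 − 4·17.1 − 2·17.1 = 149.4.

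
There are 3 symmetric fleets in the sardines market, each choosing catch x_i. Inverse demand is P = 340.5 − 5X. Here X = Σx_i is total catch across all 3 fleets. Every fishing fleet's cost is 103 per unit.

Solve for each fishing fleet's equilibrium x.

11.875

A representative fishing fleet's profit is π_i = x_i(340.5 − 5X) − 103x_i, with X = x_i + Σ_{j≠i} x_j.
First-order condition: 237.5 − 10x_i − 5Σ_{j≠i} x_j = 0.
With identical fishing fleets, set every x_j = x: then 237.5 − 10x − 10x = 0, i.e. x = 237.5/20 = 11.875.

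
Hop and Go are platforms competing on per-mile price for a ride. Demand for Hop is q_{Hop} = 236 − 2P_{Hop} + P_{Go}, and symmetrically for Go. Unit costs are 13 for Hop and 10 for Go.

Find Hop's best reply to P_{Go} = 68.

Hop's profit: π = (P_{Hop} − 13)(236 − 2P_{Hop} + P_{Go}).
∂π/∂P_{Hop} = 262 − 4P_{Hop} + P_{Go} = 0 ⇒ P_{Hop} = 65.5 + 0.25P_{Go}.
At P_{Go} = 68: P_{Hop} = 65.5 + 0.25·68 = 82.5.

82.5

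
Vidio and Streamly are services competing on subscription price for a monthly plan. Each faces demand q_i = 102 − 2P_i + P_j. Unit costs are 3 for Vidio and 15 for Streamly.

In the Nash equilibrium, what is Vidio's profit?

2394.32

Vidio's profit: π = (P_{Vidio} − 3)(102 − 2P_{Vidio} + P_{Streamly}).
∂π/∂P_{Vidio} = 108 − 4P_{Vidio} + P_{Streamly} = 0 ⇒ P_{Vidio} = 27 + 0.25P_{Streamly}.
Similarly P_{Streamly} = 33 + 0.25P_{Vidio}.
Solving the two reaction functions simultaneously: (1 − (0.25)(0.25))P_{Vidio} = 27 + 0.25·33, so 0.9375P_{Vidio} = 35.25 and P_{Vidio} = 37.6.
Then P_{Streamly} = 33 + 0.25·37.6 = 42.4.
q_{Vidio} = 102 − 2·37.6 + 42.4 = 69.2.
Profit = (37.6 − 3)·69.2 = 2394.32.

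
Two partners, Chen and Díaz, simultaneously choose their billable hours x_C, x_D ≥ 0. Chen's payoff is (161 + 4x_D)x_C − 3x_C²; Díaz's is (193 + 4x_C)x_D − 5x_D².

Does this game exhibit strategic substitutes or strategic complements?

Expanding Chen's payoff: 161x_C + 4x_Dx_C − 3x_C².
∂π/∂x_C = 161 + 4x_D − 6x_C = 0, so x_C = 161/6 + (2/3)x_D.
The best-response slope dx_C/dx_D = 2/3 > 0: the reaction function is upward-sloping, so the choices are strategic complements.

strategic complements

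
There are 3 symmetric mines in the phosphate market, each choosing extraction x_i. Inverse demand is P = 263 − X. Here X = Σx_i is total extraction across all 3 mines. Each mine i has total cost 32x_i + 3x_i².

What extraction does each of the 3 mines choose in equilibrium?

A representative mine's profit is π_i = x_i(263 − X) − 32x_i − 3x_i², with X = x_i + Σ_{j≠i} x_j.
First-order condition: 231 − 8x_i − Σ_{j≠i} x_j = 0.
Imposing symmetry (x_j = x for all j) turns Σ_{j≠i} x_j into 2x, so 231 = 10x and x = 23.1.

23.1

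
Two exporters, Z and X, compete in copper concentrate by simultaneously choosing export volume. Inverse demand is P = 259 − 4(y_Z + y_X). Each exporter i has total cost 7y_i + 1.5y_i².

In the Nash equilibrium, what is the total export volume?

33.6

Exporter Z's profit: π = y_Z(259 − 4(y_Z + y_X)) − 7y_Z − 1.5y_Z².
∂π/∂y_Z = 252 − 11y_Z − 4y_X = 0, so y_Z = 252/11 − (4/11)y_X.
By symmetry y_X = y_Z; substituting into the reaction function, (15/11)y_Z = 252/11 and y_Z = 16.8.
Total export volume: 16.8 + 16.8 = 33.6.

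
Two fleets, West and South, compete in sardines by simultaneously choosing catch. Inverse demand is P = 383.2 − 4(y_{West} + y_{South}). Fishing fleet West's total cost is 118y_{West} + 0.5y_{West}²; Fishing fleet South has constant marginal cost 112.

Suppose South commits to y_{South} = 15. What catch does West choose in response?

22.8

Fishing fleet West's profit: π = y_{West}(383.2 − 4(y_{West} + y_{South})) − 118y_{West} − 0.5y_{West}².
∂π/∂y_{West} = 265.2 − 9y_{West} − 4y_{South} = 0, so y_{West} = 442/15 − (4/9)y_{South}.
At y_{South} = 15: y_{West} = 442/15 − (4/9)·15 = 22.8.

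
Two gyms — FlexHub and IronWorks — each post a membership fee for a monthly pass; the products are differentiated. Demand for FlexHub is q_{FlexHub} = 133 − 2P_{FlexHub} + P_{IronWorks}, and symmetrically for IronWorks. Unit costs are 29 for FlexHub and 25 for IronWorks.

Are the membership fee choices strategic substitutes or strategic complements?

strategic complements

FlexHub's profit: π = (P_{FlexHub} − 29)(133 − 2P_{FlexHub} + P_{IronWorks}).
∂π/∂P_{FlexHub} = 191 − 4P_{FlexHub} + P_{IronWorks} = 0 ⇒ P_{FlexHub} = 47.75 + 0.25P_{IronWorks}.
The best-response slope dP_{FlexHub}/dP_{IronWorks} = 0.25 > 0: the reaction function is upward-sloping, so the choices are strategic complements.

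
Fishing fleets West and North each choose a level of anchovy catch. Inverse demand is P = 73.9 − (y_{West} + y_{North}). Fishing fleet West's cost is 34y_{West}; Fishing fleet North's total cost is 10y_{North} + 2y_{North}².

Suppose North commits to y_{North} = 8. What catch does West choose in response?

15.95

Fishing fleet West's profit: π = y_{West}(73.9 − (y_{West} + y_{North})) − 34y_{West}.
∂π/∂y_{West} = 39.9 − 2y_{West} − y_{North} = 0, so y_{West} = 19.95 − 0.5y_{North}.
At y_{North} = 8: y_{West} = 19.95 − 0.5·8 = 15.95.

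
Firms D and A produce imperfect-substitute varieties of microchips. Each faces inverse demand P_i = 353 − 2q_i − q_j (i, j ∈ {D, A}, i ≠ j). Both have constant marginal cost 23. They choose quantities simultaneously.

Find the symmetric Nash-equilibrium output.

Firm D's profit: π = q_D(353 − 2q_D − q_A) − 23q_D.
∂π/∂q_D = 330 − 4q_D − q_A = 0 ⇒ q_D = 82.5 − 0.25q_A.
By symmetry q_A = q_D; substituting into the reaction function, 1.25q_D = 82.5 and q_D = 66.

66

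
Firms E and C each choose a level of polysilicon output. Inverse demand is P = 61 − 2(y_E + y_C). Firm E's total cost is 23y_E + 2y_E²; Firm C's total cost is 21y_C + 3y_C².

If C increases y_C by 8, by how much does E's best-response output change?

Firm E's profit: π = y_E(61 − 2(y_E + y_C)) − 23y_E − 2y_E².
∂π/∂y_E = 38 − 8y_E − 2y_C = 0, so y_E = 4.75 − 0.25y_C.
The reaction-function slope is −0.25, so an 8-unit rise in y_C moves y_E by −0.25 × 8 = −2. E's best response falls — the actions are strategic substitutes.

-2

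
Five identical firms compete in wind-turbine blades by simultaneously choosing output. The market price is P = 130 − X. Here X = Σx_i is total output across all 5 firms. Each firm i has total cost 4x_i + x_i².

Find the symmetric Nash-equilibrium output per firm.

A representative firm's profit is π_i = x_i(130 − X) − 4x_i − x_i², with X = x_i + Σ_{j≠i} x_j.
First-order condition: 126 − 4x_i − Σ_{j≠i} x_j = 0.
With identical firms, set every x_j = x: then 126 − 4x − 4x = 0, i.e. x = 126/8 = 15.75.

15.75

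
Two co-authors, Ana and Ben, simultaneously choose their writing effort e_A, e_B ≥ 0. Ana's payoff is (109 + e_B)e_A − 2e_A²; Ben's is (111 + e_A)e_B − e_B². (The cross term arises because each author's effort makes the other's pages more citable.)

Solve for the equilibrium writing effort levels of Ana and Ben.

Expanding Ana's payoff: 109e_A + e_Be_A − 2e_A².
∂π/∂e_A = 109 + e_B − 4e_A = 0, so e_A = 27.25 + 0.25e_B.
Likewise for Ben: e_B = 55.5 + 0.5e_A.
Solving the two reaction functions simultaneously: (1 − (0.25)(0.5))e_A = 27.25 + 0.25·55.5, so 0.875e_A = 41.125 and e_A = 47.
Then e_B = 55.5 + 0.5·47 = 79.

47, 79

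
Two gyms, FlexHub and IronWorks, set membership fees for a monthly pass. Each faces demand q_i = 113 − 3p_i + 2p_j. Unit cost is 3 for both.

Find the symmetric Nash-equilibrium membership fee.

FlexHub's profit: π = (p_{FlexHub} − 3)(113 − 3p_{FlexHub} + 2p_{IronWorks}).
∂π/∂p_{FlexHub} = 122 − 6p_{FlexHub} + 2p_{IronWorks} = 0 ⇒ p_{FlexHub} = 61/3 + (1/3)p_{IronWorks}.
The game is symmetric, so in equilibrium p_{IronWorks} = p_{FlexHub}: the reaction function gives (2/3)p_{FlexHub} = 61/3, hence p_{FlexHub} = 30.5.

30.5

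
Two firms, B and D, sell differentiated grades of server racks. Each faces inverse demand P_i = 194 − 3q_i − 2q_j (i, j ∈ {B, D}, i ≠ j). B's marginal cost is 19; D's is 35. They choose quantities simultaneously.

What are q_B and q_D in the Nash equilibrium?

22.875, 18.875

Firm B's profit: π = q_B(194 − 3q_B − 2q_D) − 19q_B.
∂π/∂q_B = 175 − 6q_B − 2q_D = 0 ⇒ q_B = 175/6 − (1/3)q_D.
Similarly q_D = 26.5 − (1/3)q_B.
Plugging q_D into B's best response: q_B = 175/6 − (1/3)(26.5 − (1/3)q_B) ⇒ (8/9)q_B = 61/3, so q_B = 22.875.
Then q_D = 26.5 − (1/3)·22.875 = 18.875.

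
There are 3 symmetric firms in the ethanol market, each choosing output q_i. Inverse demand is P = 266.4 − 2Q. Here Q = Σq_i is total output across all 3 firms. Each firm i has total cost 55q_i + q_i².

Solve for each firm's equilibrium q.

21.14

A representative firm's profit is π_i = q_i(266.4 − 2Q) − 55q_i − q_i², with Q = q_i + Σ_{j≠i} q_j.
First-order condition: 211.4 − 6q_i − 2Σ_{j≠i} q_j = 0.
With identical firms, set every q_j = q: then 211.4 − 6q − 4q = 0, i.e. q = 211.4/10 = 21.14.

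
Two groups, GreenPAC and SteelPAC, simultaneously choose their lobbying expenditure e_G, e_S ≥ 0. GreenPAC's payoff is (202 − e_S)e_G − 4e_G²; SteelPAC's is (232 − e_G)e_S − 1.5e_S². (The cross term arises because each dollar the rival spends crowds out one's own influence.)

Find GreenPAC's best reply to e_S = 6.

24.5

Expanding GreenPAC's payoff: 202e_G − e_Se_G − 4e_G².
∂π/∂e_G = 202 − e_S − 8e_G = 0, so e_G = 25.25 − 0.125e_S.
At e_S = 6: e_G = 25.25 − 0.125·6 = 24.5.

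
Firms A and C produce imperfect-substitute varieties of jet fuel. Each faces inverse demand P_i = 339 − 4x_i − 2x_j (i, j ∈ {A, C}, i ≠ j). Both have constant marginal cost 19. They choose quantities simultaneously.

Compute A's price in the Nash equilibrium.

Firm A's profit: π = x_A(339 − 4x_A − 2x_C) − 19x_A.
∂π/∂x_A = 320 − 8x_A − 2x_C = 0 ⇒ x_A = 40 − 0.25x_C.
The game is symmetric, so in equilibrium x_C = x_A: the reaction function gives 1.25x_A = 40, hence x_A = 32.
P_A = 339 − 4·32 − 2·32 = 147.

147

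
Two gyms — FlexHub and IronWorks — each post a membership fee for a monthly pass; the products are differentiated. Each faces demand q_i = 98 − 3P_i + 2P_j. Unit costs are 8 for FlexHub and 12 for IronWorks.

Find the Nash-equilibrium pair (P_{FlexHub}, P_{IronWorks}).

FlexHub's profit: π = (P_{FlexHub} − 8)(98 − 3P_{FlexHub} + 2P_{IronWorks}).
∂π/∂P_{FlexHub} = 122 − 6P_{FlexHub} + 2P_{IronWorks} = 0 ⇒ P_{FlexHub} = 61/3 + (1/3)P_{IronWorks}.
Similarly P_{IronWorks} = 67/3 + (1/3)P_{FlexHub}.
Solving the two reaction functions simultaneously: (1 − (1/3)(1/3))P_{FlexHub} = 61/3 + (1/3)·(67/3), so (8/9)P_{FlexHub} = 250/9 and P_{FlexHub} = 31.25.
Then P_{IronWorks} = 67/3 + (1/3)·31.25 = 32.75.

31.25, 32.75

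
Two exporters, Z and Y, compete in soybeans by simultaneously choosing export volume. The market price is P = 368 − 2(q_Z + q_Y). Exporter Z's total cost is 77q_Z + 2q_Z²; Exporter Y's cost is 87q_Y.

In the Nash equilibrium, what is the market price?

206

Exporter Z's profit: π = q_Z(368 − 2(q_Z + q_Y)) − 77q_Z − 2q_Z².
∂π/∂q_Z = 291 − 8q_Z − 2q_Y = 0, so q_Z = 36.375 − 0.25q_Y.
For Y: ∂π/∂q_Y = 281 − 4q_Y − 2q_Z = 0 ⇒ q_Y = 70.25 − 0.5q_Z.
Substituting the second reaction function into the first: q_Z = 36.375 − 0.25(70.25 − 0.5q_Z), which gives 0.875q_Z = 18.8125 ⇒ q_Z = 21.5.
Then q_Y = 70.25 − 0.5·21.5 = 59.5.
Equilibrium price: P = 368 − 2·81 = 206.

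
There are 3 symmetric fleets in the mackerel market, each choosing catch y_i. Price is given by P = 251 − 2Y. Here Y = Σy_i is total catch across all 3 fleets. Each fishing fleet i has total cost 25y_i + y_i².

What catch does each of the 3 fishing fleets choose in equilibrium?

22.6

A representative fishing fleet's profit is π_i = y_i(251 − 2Y) − 25y_i − y_i², with Y = y_i + Σ_{j≠i} y_j.
First-order condition: 226 − 6y_i − 2Σ_{j≠i} y_j = 0.
With identical fishing fleets, set every y_j = y: then 226 − 6y − 4y = 0, i.e. y = 226/10 = 22.6.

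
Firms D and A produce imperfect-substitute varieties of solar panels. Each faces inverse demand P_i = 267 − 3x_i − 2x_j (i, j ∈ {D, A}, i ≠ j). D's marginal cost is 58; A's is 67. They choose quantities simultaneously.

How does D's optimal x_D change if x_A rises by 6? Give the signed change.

-2

Firm D's profit: π = x_D(267 − 3x_D − 2x_A) − 58x_D.
∂π/∂x_D = 209 − 6x_D − 2x_A = 0 ⇒ x_D = 209/6 − (1/3)x_A.
The reaction-function slope is −1/3, so a 6-unit rise in x_A moves x_D by −1/3 × 6 = −2. D's best response falls — the actions are strategic substitutes.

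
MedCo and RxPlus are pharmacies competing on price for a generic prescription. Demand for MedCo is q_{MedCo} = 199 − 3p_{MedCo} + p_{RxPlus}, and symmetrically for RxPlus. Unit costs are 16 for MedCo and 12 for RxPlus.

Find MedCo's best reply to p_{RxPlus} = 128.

MedCo's profit: π = (p_{MedCo} − 16)(199 − 3p_{MedCo} + p_{RxPlus}).
∂π/∂p_{MedCo} = 247 − 6p_{MedCo} + p_{RxPlus} = 0 ⇒ p_{MedCo} = 247/6 + (1/6)p_{RxPlus}.
At p_{RxPlus} = 128: p_{MedCo} = 247/6 + (1/6)·128 = 62.5.

62.5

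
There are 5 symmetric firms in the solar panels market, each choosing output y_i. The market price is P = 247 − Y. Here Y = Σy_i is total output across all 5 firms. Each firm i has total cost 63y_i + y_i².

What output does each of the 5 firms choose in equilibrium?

23

A representative firm's profit is π_i = y_i(247 − Y) − 63y_i − y_i², with Y = y_i + Σ_{j≠i} y_j.
First-order condition: 184 − 4y_i − Σ_{j≠i} y_j = 0.
Imposing symmetry (y_j = y for all j) turns Σ_{j≠i} y_j into 4y, so 184 = 8y and y = 23.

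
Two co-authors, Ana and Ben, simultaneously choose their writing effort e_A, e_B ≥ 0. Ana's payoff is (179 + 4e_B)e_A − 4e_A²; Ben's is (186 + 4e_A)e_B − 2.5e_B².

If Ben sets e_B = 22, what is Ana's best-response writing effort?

Expanding Ana's payoff: 179e_A + 4e_Be_A − 4e_A².
∂π/∂e_A = 179 + 4e_B − 8e_A = 0, so e_A = 22.375 + 0.5e_B.
At e_B = 22: e_A = 22.375 + 0.5·22 = 33.375.

33.375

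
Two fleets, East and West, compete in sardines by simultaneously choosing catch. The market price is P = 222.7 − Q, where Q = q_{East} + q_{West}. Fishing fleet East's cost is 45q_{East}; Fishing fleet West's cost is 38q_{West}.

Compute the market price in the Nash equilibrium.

101.9

Fishing fleet East's profit: π = q_{East}(222.7 − (q_{East} + q_{West})) − 45q_{East}.
∂π/∂q_{East} = 177.7 − 2q_{East} − q_{West} = 0, so q_{East} = 88.85 − 0.5q_{West}.
By the same steps for West: q_{West} = 92.35 − 0.5q_{East}.
Solving the two reaction functions simultaneously: (1 − (−0.5)(−0.5))q_{East} = 88.85 − 0.5·92.35, so 0.75q_{East} = 42.675 and q_{East} = 56.9.
Then q_{West} = 92.35 − 0.5·56.9 = 63.9.
Equilibrium price: P = 222.7 − 120.8 = 101.9.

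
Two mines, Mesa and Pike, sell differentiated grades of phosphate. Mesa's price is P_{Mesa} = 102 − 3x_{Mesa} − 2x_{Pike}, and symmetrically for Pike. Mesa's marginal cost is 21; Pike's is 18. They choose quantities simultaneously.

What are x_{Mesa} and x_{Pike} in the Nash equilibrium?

9.9375, 10.6875

Mine Mesa's profit: π = x_{Mesa}(102 − 3x_{Mesa} − 2x_{Pike}) − 21x_{Mesa}.
∂π/∂x_{Mesa} = 81 − 6x_{Mesa} − 2x_{Pike} = 0 ⇒ x_{Mesa} = 13.5 − (1/3)x_{Pike}.
Similarly x_{Pike} = 14 − (1/3)x_{Mesa}.
Solving the two reaction functions simultaneously: (1 − (−1/3)(−1/3))x_{Mesa} = 13.5 − (1/3)·14, so (8/9)x_{Mesa} = 53/6 and x_{Mesa} = 9.9375.
Then x_{Pike} = 14 − (1/3)·9.9375 = 10.6875.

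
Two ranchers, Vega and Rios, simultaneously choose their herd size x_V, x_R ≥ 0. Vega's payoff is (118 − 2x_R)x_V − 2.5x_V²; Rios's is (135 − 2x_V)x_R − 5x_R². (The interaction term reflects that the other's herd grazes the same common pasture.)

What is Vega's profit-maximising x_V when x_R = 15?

17.6

Expanding Vega's payoff: 118x_V − 2x_Rx_V − 2.5x_V².
∂π/∂x_V = 118 − 2x_R − 5x_V = 0, so x_V = 23.6 − 0.4x_R.
At x_R = 15: x_V = 23.6 − 0.4·15 = 17.6.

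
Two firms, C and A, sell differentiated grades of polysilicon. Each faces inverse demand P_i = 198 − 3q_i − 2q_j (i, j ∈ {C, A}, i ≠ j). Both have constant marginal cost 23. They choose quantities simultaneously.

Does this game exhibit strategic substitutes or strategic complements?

Firm C's profit: π = q_C(198 − 3q_C − 2q_A) − 23q_C.
∂π/∂q_C = 175 − 6q_C − 2q_A = 0 ⇒ q_C = 175/6 − (1/3)q_A.
The best-response slope dq_C/dq_A = −1/3 < 0: the reaction function is downward-sloping, so the choices are strategic substitutes.

strategic substitutes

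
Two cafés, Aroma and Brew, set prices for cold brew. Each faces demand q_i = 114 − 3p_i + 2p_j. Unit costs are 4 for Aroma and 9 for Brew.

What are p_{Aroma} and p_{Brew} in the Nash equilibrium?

32.4375, 34.3125

Aroma's profit: π = (p_{Aroma} − 4)(114 − 3p_{Aroma} + 2p_{Brew}).
∂π/∂p_{Aroma} = 126 − 6p_{Aroma} + 2p_{Brew} = 0 ⇒ p_{Aroma} = 21 + (1/3)p_{Brew}.
Similarly p_{Brew} = 23.5 + (1/3)p_{Aroma}.
Plugging p_{Brew} into Aroma's best response: p_{Aroma} = 21 + (1/3)(23.5 + (1/3)p_{Aroma}) ⇒ (8/9)p_{Aroma} = 173/6, so p_{Aroma} = 32.4375.
Then p_{Brew} = 23.5 + (1/3)·32.4375 = 34.3125.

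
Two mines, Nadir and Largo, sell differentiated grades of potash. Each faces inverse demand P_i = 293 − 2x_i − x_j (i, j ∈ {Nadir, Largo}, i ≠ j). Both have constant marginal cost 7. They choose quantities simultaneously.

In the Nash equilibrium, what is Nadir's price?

121.4

Mine Nadir's profit: π = x_{Nadir}(293 − 2x_{Nadir} − x_{Largo}) − 7x_{Nadir}.
∂π/∂x_{Nadir} = 286 − 4x_{Nadir} − x_{Largo} = 0 ⇒ x_{Nadir} = 71.5 − 0.25x_{Largo}.
The game is symmetric, so in equilibrium x_{Largo} = x_{Nadir}: the reaction function gives 1.25x_{Nadir} = 71.5, hence x_{Nadir} = 57.2.
P_{Nadir} = 293 − 2·57.2 − 57.2 = 121.4.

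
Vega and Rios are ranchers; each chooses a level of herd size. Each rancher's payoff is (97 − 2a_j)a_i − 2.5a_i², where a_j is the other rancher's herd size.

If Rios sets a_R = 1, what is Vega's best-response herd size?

Vega's payoff is (97 − 2a_R)a_V − 2.5a_V².
∂π/∂a_V = 97 − 2a_R − 5a_V = 0, so a_V = 19.4 − 0.4a_R.
At a_R = 1: a_V = 19.4 − 0.4·1 = 19.

19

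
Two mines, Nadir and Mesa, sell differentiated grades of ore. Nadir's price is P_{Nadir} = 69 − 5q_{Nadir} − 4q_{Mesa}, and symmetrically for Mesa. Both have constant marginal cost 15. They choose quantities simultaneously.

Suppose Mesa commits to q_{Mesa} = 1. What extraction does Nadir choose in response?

Mine Nadir's profit: π = q_{Nadir}(69 − 5q_{Nadir} − 4q_{Mesa}) − 15q_{Nadir}.
∂π/∂q_{Nadir} = 54 − 10q_{Nadir} − 4q_{Mesa} = 0 ⇒ q_{Nadir} = 5.4 − 0.4q_{Mesa}.
At q_{Mesa} = 1: q_{Nadir} = 5.4 − 0.4·1 = 5.

5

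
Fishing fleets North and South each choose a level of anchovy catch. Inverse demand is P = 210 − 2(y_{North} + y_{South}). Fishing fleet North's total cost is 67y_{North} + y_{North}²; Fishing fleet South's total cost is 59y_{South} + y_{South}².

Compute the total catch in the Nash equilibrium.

36.75

Fishing fleet North's profit: π = y_{North}(210 − 2(y_{North} + y_{South})) − 67y_{North} − y_{North}².
∂π/∂y_{North} = 143 − 6y_{North} − 2y_{South} = 0, so y_{North} = 143/6 − (1/3)y_{South}.
By the same steps for South: y_{South} = 151/6 − (1/3)y_{North}.
Substituting the second reaction function into the first: y_{North} = 143/6 − (1/3)(151/6 − (1/3)y_{North}), which gives (8/9)y_{North} = 139/9 ⇒ y_{North} = 17.375.
Then y_{South} = 151/6 − (1/3)·17.375 = 19.375.
Total catch: 17.375 + 19.375 = 36.75.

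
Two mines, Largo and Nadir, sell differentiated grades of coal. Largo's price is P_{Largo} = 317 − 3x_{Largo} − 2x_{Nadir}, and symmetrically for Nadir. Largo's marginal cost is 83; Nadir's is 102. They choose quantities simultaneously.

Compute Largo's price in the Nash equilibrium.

174.3125

Mine Largo's profit: π = x_{Largo}(317 − 3x_{Largo} − 2x_{Nadir}) − 83x_{Largo}.
∂π/∂x_{Largo} = 234 − 6x_{Largo} − 2x_{Nadir} = 0 ⇒ x_{Largo} = 39 − (1/3)x_{Nadir}.
Similarly x_{Nadir} = 215/6 − (1/3)x_{Largo}.
Substituting the second reaction function into the first: x_{Largo} = 39 − (1/3)(215/6 − (1/3)x_{Largo}), which gives (8/9)x_{Largo} = 487/18 ⇒ x_{Largo} = 30.4375.
Then x_{Nadir} = 215/6 − (1/3)·30.4375 = 25.6875.
P_{Largo} = 317 − 3·30.4375 − 2·25.6875 = 174.3125.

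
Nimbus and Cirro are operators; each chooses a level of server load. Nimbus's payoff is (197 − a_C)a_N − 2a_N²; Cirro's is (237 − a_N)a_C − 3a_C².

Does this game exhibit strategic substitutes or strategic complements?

strategic substitutes

Expanding Nimbus's payoff: 197a_N − a_Ca_N − 2a_N².
∂π/∂a_N = 197 − a_C − 4a_N = 0, so a_N = 49.25 − 0.25a_C.
The best-response slope da_N/da_C = −0.25 < 0: the reaction function is downward-sloping, so the choices are strategic substitutes.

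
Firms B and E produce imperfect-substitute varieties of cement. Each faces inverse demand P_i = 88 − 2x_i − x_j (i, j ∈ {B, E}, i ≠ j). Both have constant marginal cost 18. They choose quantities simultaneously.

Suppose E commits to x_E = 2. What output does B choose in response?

Firm B's profit: π = x_B(88 − 2x_B − x_E) − 18x_B.
∂π/∂x_B = 70 − 4x_B − x_E = 0 ⇒ x_B = 17.5 − 0.25x_E.
At x_E = 2: x_B = 17.5 − 0.25·2 = 17.

17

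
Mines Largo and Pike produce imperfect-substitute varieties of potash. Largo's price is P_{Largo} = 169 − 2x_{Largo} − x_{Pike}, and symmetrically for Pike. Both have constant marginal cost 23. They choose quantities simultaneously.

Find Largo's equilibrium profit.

1705.28

Mine Largo's profit: π = x_{Largo}(169 − 2x_{Largo} − x_{Pike}) − 23x_{Largo}.
∂π/∂x_{Largo} = 146 − 4x_{Largo} − x_{Pike} = 0 ⇒ x_{Largo} = 36.5 − 0.25x_{Pike}.
The game is symmetric, so in equilibrium x_{Pike} = x_{Largo}: the reaction function gives 1.25x_{Largo} = 36.5, hence x_{Largo} = 29.2.
P_{Largo} = 169 − 2·29.2 − 29.2 = 81.4.
Profit = (81.4 − 23)·29.2 = 1705.28.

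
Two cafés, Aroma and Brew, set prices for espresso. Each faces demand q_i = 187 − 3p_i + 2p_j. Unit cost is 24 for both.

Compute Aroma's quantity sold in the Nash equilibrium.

Aroma's profit: π = (p_{Aroma} − 24)(187 − 3p_{Aroma} + 2p_{Brew}).
∂π/∂p_{Aroma} = 259 − 6p_{Aroma} + 2p_{Brew} = 0 ⇒ p_{Aroma} = 259/6 + (1/3)p_{Brew}.
Setting p_{Aroma} = p_{Brew} in the reaction function: p_{Aroma} = 259/6 + (1/3)p_{Aroma}, so p_{Aroma} = (259/6) / (2/3) = 64.75.
q_{Aroma} = 187 − 3·64.75 + 2·64.75 = 122.25.

122.25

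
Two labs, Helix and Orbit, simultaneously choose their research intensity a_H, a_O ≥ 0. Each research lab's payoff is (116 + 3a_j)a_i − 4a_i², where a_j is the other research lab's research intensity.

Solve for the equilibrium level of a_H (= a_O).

Helix's payoff is (116 + 3a_O)a_H − 4a_H².
∂π/∂a_H = 116 + 3a_O − 8a_H = 0, so a_H = 14.5 + 0.375a_O.
Setting a_H = a_O in the reaction function: a_H = 14.5 + 0.375a_H, so a_H = 14.5 / 0.625 = 23.2.

23.2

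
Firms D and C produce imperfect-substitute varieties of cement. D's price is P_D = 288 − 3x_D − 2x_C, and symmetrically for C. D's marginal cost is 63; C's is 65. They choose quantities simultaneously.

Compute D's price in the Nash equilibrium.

147.75

Firm D's profit: π = x_D(288 − 3x_D − 2x_C) − 63x_D.
∂π/∂x_D = 225 − 6x_D − 2x_C = 0 ⇒ x_D = 37.5 − (1/3)x_C.
Similarly x_C = 223/6 − (1/3)x_D.
Substituting the second reaction function into the first: x_D = 37.5 − (1/3)(223/6 − (1/3)x_D), which gives (8/9)x_D = 226/9 ⇒ x_D = 28.25.
Then x_C = 223/6 − (1/3)·28.25 = 27.75.
P_D = 288 − 3·28.25 − 2·27.75 = 147.75.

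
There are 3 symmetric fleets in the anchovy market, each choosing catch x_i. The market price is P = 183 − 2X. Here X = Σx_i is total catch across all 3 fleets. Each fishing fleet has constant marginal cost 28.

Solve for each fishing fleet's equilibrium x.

19.375

A representative fishing fleet's profit is π_i = x_i(183 − 2X) − 28x_i, with X = x_i + Σ_{j≠i} x_j.
First-order condition: 155 − 4x_i − 2Σ_{j≠i} x_j = 0.
With identical fishing fleets, set every x_j = x: then 155 − 4x − 4x = 0, i.e. x = 155/8 = 19.375.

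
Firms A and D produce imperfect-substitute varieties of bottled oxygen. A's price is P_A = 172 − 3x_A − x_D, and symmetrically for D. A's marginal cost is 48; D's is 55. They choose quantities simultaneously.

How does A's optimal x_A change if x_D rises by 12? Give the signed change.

-2

Firm A's profit: π = x_A(172 − 3x_A − x_D) − 48x_A.
∂π/∂x_A = 124 − 6x_A − x_D = 0 ⇒ x_A = 62/3 − (1/6)x_D.
The reaction-function slope is −1/6, so a 12-unit rise in x_D moves x_A by −1/6 × 12 = −2. A's best response falls — the actions are strategic substitutes.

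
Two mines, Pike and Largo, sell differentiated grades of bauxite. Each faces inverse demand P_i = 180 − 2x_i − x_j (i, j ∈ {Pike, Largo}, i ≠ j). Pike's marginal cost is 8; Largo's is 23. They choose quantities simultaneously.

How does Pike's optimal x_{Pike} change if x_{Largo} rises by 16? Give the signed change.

-4

Mine Pike's profit: π = x_{Pike}(180 − 2x_{Pike} − x_{Largo}) − 8x_{Pike}.
∂π/∂x_{Pike} = 172 − 4x_{Pike} − x_{Largo} = 0 ⇒ x_{Pike} = 43 − 0.25x_{Largo}.
The reaction-function slope is −0.25, so a 16-unit rise in x_{Largo} moves x_{Pike} by −0.25 × 16 = −4. Pike's best response falls — the actions are strategic substitutes.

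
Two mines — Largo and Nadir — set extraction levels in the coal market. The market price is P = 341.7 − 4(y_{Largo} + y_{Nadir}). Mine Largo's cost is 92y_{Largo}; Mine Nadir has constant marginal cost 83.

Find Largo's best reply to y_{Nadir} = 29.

Mine Largo's profit: π = y_{Largo}(341.7 − 4(y_{Largo} + y_{Nadir})) − 92y_{Largo}.
∂π/∂y_{Largo} = 249.7 − 8y_{Largo} − 4y_{Nadir} = 0, so y_{Largo} = 31.2125 − 0.5y_{Nadir}.
At y_{Nadir} = 29: y_{Largo} = 31.2125 − 0.5·29 = 16.7125.

16.7125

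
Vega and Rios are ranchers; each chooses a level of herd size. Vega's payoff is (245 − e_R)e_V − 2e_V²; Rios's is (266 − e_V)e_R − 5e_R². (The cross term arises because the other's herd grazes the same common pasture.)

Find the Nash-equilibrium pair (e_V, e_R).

56, 21

Expanding Vega's payoff: 245e_V − e_Re_V − 2e_V².
∂π/∂e_V = 245 − e_R − 4e_V = 0, so e_V = 61.25 − 0.25e_R.
Likewise for Rios: e_R = 26.6 − 0.1e_V.
Substituting the second reaction function into the first: e_V = 61.25 − 0.25(26.6 − 0.1e_V), which gives 0.975e_V = 54.6 ⇒ e_V = 56.
Then e_R = 26.6 − 0.1·56 = 21.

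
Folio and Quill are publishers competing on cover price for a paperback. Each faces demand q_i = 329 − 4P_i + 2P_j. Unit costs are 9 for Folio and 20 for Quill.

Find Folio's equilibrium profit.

11363.56

Folio's profit: π = (P_{Folio} − 9)(329 − 4P_{Folio} + 2P_{Quill}).
∂π/∂P_{Folio} = 365 − 8P_{Folio} + 2P_{Quill} = 0 ⇒ P_{Folio} = 45.625 + 0.25P_{Quill}.
Similarly P_{Quill} = 51.125 + 0.25P_{Folio}.
Plugging P_{Quill} into Folio's best response: P_{Folio} = 45.625 + 0.25(51.125 + 0.25P_{Folio}) ⇒ 0.9375P_{Folio} = 1869/32, so P_{Folio} = 62.3.
Then P_{Quill} = 51.125 + 0.25·62.3 = 66.7.
q_{Folio} = 329 − 4·62.3 + 2·66.7 = 213.2.
Profit = (62.3 − 9)·213.2 = 11363.56.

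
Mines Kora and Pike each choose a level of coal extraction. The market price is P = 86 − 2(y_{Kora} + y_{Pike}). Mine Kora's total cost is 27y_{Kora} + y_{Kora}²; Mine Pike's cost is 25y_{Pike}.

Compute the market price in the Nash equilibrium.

49.8

Mine Kora's profit: π = y_{Kora}(86 − 2(y_{Kora} + y_{Pike})) − 27y_{Kora} − y_{Kora}².
∂π/∂y_{Kora} = 59 − 6y_{Kora} − 2y_{Pike} = 0, so y_{Kora} = 59/6 − (1/3)y_{Pike}.
For Pike: ∂π/∂y_{Pike} = 61 − 4y_{Pike} − 2y_{Kora} = 0 ⇒ y_{Pike} = 15.25 − 0.5y_{Kora}.
Plugging y_{Pike} into Kora's best response: y_{Kora} = 59/6 − (1/3)(15.25 − 0.5y_{Kora}) ⇒ (5/6)y_{Kora} = 4.75, so y_{Kora} = 5.7.
Then y_{Pike} = 15.25 − 0.5·5.7 = 12.4.
Equilibrium price: P = 86 − 2·18.1 = 49.8.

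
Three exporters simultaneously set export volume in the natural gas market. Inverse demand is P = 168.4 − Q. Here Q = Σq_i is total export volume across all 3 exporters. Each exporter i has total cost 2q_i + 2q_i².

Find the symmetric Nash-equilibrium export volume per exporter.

20.8

A representative exporter's profit is π_i = q_i(168.4 − Q) − 2q_i − 2q_i², with Q = q_i + Σ_{j≠i} q_j.
First-order condition: 166.4 − 6q_i − Σ_{j≠i} q_j = 0.
Imposing symmetry (q_j = q for all j) turns Σ_{j≠i} q_j into 2q, so 166.4 = 8q and q = 20.8.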